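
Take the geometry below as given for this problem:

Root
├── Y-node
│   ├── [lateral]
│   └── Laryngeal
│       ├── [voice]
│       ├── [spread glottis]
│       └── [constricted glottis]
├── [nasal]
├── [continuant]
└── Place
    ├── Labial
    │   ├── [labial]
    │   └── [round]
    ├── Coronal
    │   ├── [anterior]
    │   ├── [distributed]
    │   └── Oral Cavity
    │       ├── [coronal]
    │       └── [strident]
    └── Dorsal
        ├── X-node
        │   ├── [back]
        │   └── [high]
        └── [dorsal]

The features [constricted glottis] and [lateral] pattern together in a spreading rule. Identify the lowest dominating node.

Y-node

[constricted glottis] lies under Laryngeal (below Y-node).
[lateral]: Root ▹ Y-node ▹ [lateral].
The lowest node appearing on every path is Y-node; each proper daughter of Y-node fails to dominate at least one of the listed features.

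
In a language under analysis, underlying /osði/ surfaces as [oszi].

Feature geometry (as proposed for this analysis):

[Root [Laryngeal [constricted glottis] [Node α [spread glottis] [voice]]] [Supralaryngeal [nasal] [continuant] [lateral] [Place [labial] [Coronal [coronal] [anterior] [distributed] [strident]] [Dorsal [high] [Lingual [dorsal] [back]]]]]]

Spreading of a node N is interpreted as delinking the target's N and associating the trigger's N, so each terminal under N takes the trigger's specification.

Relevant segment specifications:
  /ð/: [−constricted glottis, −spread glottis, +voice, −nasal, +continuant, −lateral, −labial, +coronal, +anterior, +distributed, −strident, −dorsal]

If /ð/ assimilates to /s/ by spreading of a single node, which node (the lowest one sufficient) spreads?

The alternation /ð/ → [z] changes [distributed], [strident] and nothing else.
Tracing each changed feature up the tree, the paths first meet at Coronal; any lower node misses at least one of them.
Spreading Coronal from /s/ overwrites each of those terminals with /s/'s values, yielding exactly [z].
[voice] stays as in /ð/ although /s/ differs there, so no node dominating it spread; among the remaining candidates Coronal is the lowest that derives the output.

Coronal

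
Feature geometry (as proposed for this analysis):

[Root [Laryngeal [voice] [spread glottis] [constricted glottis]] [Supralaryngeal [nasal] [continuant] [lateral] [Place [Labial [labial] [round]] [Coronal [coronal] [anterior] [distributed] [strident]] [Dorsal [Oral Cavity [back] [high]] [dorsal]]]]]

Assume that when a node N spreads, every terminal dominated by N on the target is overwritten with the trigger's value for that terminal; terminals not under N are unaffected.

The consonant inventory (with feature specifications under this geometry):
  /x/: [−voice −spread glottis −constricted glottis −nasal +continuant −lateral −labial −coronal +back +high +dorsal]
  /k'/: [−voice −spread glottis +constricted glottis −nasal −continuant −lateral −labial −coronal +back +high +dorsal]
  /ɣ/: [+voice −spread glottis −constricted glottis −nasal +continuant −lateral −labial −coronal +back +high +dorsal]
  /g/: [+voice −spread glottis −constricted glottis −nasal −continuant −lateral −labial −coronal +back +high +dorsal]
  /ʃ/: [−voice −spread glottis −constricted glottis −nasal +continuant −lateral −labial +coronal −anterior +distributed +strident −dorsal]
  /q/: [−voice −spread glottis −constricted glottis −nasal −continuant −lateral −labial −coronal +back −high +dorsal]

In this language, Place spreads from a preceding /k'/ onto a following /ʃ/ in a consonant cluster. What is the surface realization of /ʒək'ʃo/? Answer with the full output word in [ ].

The Place node dominates the terminals [labial], [round], [coronal], [anterior], [distributed], [strident], [back], [high], [dorsal].
Spreading Place from /k'/ onto /ʃ/ replaces those values with /k'/'s: [−labial], [−coronal], [+back], [+high], [+dorsal]. Features outside Place ([voice], [spread glottis], [constricted glottis], …) stay as in /ʃ/.
This feature bundle is that of [x], so /ʒək'ʃo/ surfaces as [ʒək'xo].

[ʒək'xo]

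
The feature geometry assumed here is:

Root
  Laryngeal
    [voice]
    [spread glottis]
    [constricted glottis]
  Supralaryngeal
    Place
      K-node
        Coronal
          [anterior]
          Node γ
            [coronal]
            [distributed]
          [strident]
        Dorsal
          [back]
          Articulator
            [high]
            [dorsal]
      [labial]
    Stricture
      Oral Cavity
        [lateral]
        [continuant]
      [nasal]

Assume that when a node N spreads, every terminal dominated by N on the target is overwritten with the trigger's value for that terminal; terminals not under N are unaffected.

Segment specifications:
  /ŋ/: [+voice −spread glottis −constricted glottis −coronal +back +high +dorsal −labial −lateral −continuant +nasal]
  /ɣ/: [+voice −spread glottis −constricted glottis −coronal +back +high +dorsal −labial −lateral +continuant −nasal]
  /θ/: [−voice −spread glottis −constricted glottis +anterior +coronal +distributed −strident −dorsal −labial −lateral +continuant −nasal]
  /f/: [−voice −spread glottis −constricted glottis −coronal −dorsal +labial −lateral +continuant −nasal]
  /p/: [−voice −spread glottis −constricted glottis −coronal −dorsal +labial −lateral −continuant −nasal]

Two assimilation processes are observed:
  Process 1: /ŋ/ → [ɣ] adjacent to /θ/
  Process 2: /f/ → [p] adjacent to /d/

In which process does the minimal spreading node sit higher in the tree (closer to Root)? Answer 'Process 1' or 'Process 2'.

Process 1 alters [nasal], [continuant]; the lowest common ancestor is Stricture (depth 2 from Root).
In Process 2, [continuant] changes, so the minimal spreading node is [continuant] at depth 4.
Stricture (depth 2) sits above [continuant] (depth 4), making Process 1 the one with the higher spreading node.

Process 1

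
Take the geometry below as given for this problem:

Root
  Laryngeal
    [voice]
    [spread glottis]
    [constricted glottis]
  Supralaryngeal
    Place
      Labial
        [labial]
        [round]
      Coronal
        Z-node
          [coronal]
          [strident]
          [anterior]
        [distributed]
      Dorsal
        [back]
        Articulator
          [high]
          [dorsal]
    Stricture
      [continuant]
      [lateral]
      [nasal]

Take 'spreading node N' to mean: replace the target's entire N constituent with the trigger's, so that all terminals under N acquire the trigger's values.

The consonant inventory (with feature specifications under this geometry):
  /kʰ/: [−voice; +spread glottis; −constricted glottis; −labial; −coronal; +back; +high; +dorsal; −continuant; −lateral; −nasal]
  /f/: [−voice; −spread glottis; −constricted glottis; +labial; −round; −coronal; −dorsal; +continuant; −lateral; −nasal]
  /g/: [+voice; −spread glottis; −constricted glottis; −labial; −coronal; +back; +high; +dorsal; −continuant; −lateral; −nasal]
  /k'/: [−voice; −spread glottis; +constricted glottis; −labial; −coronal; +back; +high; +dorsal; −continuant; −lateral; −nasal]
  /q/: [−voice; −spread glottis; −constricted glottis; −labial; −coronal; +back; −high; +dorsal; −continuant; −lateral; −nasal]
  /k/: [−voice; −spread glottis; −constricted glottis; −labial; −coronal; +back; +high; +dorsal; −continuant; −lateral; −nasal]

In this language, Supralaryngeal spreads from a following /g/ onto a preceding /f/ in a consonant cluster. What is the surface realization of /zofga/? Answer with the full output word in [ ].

[zokga]

Terminals under Supralaryngeal in this geometry: [labial], [round], [coronal], [strident], [anterior], [distributed], [back], [high], [dorsal], [continuant], [lateral], [nasal].
Spreading Supralaryngeal from /g/ onto /f/ replaces those values with /g/'s: [−labial], [−coronal], [+back], [+high], [+dorsal], [−continuant], [−lateral], [−nasal]. Features outside Supralaryngeal ([voice], [spread glottis], [constricted glottis]) stay as in /f/.
The resulting bundle matches /k/ in the inventory; substituting it for /f/ gives [zokga].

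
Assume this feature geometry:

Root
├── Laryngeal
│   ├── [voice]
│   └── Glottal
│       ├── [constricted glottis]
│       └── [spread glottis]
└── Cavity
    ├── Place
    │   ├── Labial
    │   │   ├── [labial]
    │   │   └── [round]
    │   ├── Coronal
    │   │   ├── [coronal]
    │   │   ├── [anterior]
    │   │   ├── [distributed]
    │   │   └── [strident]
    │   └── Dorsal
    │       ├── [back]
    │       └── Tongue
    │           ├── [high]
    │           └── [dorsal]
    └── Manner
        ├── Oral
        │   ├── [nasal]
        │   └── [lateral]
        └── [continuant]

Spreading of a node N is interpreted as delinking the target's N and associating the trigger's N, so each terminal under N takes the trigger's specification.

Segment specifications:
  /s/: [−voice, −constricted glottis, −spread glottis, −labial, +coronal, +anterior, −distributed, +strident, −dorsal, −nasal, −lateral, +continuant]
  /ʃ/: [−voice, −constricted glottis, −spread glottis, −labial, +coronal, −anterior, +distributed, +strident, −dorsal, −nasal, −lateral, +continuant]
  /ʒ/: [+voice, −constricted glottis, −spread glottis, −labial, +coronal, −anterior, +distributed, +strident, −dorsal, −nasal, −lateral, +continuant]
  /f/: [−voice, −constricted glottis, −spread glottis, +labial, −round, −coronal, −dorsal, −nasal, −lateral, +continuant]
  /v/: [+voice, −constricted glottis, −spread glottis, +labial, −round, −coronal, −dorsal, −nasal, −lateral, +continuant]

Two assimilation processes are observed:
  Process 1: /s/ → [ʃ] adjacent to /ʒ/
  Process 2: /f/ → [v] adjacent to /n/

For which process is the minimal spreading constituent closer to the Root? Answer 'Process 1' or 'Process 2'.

In Process 1, [anterior], [distributed] change, so the minimal spreading node is Coronal at depth 3.
In Process 2, [voice] changes, so the minimal spreading node is [voice] at depth 2.
[voice] (depth 2) sits above Coronal (depth 3), making Process 2 the one with the higher spreading node.

Process 2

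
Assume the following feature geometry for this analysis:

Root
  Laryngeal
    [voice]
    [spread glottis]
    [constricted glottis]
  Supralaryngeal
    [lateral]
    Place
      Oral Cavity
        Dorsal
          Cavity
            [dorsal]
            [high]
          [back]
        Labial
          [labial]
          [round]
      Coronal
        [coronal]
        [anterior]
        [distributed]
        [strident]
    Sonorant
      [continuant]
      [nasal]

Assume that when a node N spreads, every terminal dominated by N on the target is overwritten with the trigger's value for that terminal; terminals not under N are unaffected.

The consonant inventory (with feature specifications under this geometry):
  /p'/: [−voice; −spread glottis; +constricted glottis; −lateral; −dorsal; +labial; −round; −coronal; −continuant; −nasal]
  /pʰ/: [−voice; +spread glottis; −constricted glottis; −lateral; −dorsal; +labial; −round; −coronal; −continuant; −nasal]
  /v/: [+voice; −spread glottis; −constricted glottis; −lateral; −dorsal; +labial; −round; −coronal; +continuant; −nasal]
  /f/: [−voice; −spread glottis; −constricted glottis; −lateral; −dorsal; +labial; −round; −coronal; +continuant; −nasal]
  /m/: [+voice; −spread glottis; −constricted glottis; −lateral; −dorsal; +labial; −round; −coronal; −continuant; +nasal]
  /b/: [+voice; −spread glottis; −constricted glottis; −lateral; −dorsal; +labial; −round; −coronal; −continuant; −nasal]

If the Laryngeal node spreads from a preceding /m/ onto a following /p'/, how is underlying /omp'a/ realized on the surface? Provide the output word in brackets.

Laryngeal immediately or transitively dominates [voice], [spread glottis], [constricted glottis].
After delinking /p'/'s Laryngeal and linking /m/'s, the affected terminals become [+voice], [−spread glottis], [−constricted glottis]; [lateral], [dorsal], [labial], … (outside Laryngeal) are retained from /p'/.
Among the inventory, only /b/ has exactly this specification, giving the surface form [omba].

[omba]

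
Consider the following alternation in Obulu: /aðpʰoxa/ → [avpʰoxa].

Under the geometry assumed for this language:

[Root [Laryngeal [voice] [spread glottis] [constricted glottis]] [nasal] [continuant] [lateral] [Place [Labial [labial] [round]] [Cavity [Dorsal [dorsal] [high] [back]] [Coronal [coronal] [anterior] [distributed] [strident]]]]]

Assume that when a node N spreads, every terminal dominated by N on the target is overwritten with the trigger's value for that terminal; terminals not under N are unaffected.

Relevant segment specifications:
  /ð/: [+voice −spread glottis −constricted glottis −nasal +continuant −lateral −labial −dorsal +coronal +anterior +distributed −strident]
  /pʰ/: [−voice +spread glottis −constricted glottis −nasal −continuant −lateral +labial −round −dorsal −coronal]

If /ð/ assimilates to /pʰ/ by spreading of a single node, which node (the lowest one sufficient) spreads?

Place

The alternation /ð/ → [v] changes [labial], [round], [coronal], [anterior], [distributed], [strident] and nothing else.
The smallest constituent containing every changed terminal is Place — each of its daughters lacks at least one of the affected features.
Delinking /ð/'s Place and associating /pʰ/'s Place gives precisely the feature bundle of [v].
Had Root spread, [continuant], [spread glottis] would have taken /pʰ/'s values; they stay as in /ð/, confirming the spreading constituent is exactly Place.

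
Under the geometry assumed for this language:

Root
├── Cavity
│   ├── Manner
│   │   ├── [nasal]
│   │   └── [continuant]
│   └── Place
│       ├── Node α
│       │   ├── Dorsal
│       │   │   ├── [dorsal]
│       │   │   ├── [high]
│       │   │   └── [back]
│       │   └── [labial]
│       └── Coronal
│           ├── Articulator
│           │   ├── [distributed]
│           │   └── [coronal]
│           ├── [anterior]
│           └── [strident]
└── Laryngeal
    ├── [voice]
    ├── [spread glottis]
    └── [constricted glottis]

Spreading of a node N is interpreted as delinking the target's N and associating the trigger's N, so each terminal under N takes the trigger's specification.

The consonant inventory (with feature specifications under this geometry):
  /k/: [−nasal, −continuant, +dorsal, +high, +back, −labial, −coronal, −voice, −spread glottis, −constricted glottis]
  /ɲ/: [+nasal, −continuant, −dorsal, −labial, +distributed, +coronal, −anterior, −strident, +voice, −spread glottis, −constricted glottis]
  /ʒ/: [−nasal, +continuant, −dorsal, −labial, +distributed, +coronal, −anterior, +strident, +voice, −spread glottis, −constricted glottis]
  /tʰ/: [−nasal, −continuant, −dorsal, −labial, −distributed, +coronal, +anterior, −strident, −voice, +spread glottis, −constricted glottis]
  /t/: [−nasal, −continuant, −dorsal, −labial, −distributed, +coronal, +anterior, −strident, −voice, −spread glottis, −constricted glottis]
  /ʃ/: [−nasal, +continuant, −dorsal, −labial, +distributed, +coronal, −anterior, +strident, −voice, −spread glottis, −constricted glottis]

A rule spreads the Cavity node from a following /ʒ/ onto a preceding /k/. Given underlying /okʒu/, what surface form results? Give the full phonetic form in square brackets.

Cavity immediately or transitively dominates [nasal], [continuant], [dorsal], [high], [back], [labial], [distributed], [coronal], [anterior], [strident].
Spreading Cavity from /ʒ/ onto /k/ replaces those values with /ʒ/'s: [−nasal], [+continuant], [−dorsal], [−labial], [+distributed], [+coronal], [−anterior], [+strident]. Features outside Cavity ([voice], [spread glottis], [constricted glottis]) stay as in /k/.
The resulting bundle matches /ʃ/ in the inventory; substituting it for /k/ gives [oʃʒu].

[oʃʒu]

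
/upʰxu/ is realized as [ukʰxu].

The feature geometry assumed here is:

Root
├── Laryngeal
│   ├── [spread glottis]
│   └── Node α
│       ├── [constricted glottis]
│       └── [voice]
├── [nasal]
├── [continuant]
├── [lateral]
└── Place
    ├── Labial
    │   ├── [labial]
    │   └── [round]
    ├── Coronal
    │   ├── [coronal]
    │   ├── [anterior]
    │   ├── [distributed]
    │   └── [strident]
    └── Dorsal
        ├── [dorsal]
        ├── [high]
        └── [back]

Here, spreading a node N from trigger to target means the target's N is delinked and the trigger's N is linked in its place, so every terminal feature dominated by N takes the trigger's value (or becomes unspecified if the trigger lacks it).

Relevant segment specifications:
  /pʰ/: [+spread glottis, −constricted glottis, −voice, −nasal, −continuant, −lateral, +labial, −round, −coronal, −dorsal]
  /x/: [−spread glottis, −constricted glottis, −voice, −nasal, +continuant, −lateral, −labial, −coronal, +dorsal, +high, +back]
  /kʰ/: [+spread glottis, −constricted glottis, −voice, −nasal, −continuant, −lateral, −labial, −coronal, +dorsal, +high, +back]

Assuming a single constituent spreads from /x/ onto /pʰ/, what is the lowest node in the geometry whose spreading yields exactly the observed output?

Feature comparison: [labial], [round], [dorsal], [high], [back] differ between /pʰ/ and [kʰ]; the remaining terminals match.
In this geometry the lowest node dominating all of them is Place: every daughter of Place dominates only a proper subset, so no lower node suffices.
Spreading Place from /x/ overwrites each of those terminals with /x/'s values, yielding exactly [kʰ].
[continuant], [spread glottis] — on which /x/ differs from /pʰ/ — are unchanged, so Root cannot have spread; the constituent is no larger than Place.

Place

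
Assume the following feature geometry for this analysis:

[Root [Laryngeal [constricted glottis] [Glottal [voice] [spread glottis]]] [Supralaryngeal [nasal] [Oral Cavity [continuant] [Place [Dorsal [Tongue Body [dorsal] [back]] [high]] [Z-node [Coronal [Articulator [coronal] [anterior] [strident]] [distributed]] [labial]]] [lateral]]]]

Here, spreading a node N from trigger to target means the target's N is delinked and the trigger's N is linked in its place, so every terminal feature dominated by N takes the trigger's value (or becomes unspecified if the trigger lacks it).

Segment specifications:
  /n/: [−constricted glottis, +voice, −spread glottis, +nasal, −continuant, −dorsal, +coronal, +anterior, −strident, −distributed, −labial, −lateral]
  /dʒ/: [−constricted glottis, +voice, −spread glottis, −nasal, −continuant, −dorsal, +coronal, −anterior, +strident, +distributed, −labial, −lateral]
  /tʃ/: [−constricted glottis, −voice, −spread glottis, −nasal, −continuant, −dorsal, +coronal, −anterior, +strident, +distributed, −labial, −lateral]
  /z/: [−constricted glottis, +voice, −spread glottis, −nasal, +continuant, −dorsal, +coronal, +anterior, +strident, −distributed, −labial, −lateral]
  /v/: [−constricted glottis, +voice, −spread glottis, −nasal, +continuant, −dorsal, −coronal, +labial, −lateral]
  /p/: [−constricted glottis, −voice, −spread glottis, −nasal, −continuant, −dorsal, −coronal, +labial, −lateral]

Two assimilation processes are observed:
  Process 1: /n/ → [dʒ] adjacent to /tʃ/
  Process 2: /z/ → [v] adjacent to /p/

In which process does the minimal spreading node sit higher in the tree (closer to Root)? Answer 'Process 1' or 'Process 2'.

Process 1: the features that change are [nasal], [anterior], [distributed], [strident]; the minimal node is Supralaryngeal (depth 1).
Process 2 alters [labial], [coronal], [anterior], [distributed], [strident]; the lowest common ancestor is Z-node (depth 4 from Root).
Supralaryngeal is closer to Root than Z-node, so Process 1 spreads the higher node.

Process 1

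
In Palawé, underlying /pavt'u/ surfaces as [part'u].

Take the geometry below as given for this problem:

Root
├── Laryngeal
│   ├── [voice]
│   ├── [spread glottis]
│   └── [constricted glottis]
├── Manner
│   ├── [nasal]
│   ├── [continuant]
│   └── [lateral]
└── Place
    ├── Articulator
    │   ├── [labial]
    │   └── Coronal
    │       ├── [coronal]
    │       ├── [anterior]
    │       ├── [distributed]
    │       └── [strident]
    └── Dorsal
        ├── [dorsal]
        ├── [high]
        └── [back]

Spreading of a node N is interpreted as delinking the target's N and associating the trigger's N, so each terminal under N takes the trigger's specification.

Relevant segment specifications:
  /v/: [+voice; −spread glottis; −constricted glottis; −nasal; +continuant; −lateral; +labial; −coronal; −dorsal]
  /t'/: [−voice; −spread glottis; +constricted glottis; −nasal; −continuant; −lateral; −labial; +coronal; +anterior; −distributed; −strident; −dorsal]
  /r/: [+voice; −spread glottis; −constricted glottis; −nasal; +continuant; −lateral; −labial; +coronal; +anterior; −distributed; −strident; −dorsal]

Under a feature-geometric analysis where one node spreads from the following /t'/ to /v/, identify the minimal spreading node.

Articulator

Feature comparison: [labial], [coronal], [anterior], [distributed], [strident] differ between /v/ and [r]; the remaining terminals match.
The smallest constituent containing every changed terminal is Articulator — each of its daughters lacks at least one of the affected features.
If Articulator spreads, every terminal under it takes /t'/'s value, producing [r] as observed.
Features on which the two segments disagree outside Articulator, such as [continuant], [constricted glottis], are unchanged — nothing dominating them spread, and Articulator is the minimal sufficient constituent.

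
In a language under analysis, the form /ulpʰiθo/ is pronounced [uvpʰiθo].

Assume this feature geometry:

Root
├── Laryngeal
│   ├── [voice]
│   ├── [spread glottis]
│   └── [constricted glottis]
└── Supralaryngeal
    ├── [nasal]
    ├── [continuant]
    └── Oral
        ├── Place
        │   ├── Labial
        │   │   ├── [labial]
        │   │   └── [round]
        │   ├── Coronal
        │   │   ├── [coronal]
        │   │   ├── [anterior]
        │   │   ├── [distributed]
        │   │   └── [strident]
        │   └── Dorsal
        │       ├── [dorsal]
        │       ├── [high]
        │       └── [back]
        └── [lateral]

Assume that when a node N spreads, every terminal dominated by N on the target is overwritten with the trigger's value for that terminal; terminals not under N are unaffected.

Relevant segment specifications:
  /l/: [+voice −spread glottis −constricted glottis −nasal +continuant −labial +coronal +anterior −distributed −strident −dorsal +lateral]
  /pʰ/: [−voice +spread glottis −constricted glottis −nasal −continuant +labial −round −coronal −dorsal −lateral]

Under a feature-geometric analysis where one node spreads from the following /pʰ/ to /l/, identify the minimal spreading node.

Feature comparison: [lateral], [labial], [round], [coronal], [anterior], [distributed], [strident] differ between /l/ and [v]; the remaining terminals match.
Tracing each changed feature up the tree, the paths first meet at Oral; any lower node misses at least one of them.
Spreading Oral from /pʰ/ overwrites each of those terminals with /pʰ/'s values, yielding exactly [v].
[continuant] — on which /pʰ/ differs from /l/ — is unchanged, so neither Supralaryngeal nor anything higher can have spread; the constituent is no larger than Oral.

Oral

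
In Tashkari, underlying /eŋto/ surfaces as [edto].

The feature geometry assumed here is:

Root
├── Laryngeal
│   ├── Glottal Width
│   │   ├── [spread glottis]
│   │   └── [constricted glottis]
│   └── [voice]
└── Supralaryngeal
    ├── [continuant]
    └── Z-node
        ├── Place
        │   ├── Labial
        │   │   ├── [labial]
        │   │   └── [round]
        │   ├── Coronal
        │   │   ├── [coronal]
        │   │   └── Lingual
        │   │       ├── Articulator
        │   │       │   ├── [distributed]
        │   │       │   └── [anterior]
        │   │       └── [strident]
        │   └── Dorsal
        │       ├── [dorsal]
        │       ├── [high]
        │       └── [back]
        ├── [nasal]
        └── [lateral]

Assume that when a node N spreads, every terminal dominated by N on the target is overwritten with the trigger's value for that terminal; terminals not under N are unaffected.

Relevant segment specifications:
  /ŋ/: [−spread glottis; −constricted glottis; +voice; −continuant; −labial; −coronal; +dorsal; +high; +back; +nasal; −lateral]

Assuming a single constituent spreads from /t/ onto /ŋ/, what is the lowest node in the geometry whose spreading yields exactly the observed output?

/ŋ/ and [d] differ in [nasal], [coronal], [anterior], [distributed], [strident], [dorsal], [high], [back]; every other specified feature is identical.
In this geometry the lowest node dominating all of them is Z-node: every daughter of Z-node dominates only a proper subset, so no lower node suffices.
Delinking /ŋ/'s Z-node and associating /t/'s Z-node gives precisely the feature bundle of [d].
[voice] stays as in /ŋ/ although /t/ differs there, so no node dominating it spread; among the remaining candidates Z-node is the lowest that derives the output.

Z-node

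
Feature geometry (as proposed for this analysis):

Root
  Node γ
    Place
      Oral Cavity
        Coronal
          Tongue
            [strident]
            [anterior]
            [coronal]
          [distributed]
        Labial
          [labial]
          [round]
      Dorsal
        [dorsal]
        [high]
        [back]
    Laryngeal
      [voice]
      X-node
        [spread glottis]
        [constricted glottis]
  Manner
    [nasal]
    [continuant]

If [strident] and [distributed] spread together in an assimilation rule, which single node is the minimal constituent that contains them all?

[strident] lies under Tongue (below Node γ).
[distributed] lies under Coronal (below Node γ).
The lowest node appearing on every path is Coronal; each proper daughter of Coronal fails to dominate at least one of the listed features.

Coronal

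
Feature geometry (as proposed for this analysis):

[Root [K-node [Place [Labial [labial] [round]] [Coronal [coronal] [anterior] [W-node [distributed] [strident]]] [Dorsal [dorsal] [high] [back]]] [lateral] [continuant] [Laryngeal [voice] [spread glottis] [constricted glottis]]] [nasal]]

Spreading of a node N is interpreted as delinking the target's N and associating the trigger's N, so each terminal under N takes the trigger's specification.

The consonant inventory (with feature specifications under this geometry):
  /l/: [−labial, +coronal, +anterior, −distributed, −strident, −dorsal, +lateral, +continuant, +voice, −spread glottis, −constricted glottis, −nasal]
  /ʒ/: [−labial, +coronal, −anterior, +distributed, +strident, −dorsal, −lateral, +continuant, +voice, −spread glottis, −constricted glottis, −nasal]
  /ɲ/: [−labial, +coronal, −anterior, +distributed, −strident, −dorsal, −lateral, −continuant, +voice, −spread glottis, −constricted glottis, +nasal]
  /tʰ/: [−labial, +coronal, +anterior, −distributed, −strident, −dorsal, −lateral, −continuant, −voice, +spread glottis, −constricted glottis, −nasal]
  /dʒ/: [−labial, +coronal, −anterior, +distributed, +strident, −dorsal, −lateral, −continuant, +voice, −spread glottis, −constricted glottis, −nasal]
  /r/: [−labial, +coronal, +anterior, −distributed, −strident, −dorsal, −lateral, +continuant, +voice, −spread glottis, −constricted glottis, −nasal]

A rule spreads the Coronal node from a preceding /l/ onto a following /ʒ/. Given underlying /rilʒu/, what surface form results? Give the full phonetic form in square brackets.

The Coronal node dominates the terminals [coronal], [anterior], [distributed], [strident].
After delinking /ʒ/'s Coronal and linking /l/'s, the affected terminals become [+coronal], [+anterior], [−distributed], [−strident]; [labial], [dorsal], [lateral], … (outside Coronal) are retained from /ʒ/.
The resulting bundle matches /r/ in the inventory; substituting it for /ʒ/ gives [rilru].

[rilru]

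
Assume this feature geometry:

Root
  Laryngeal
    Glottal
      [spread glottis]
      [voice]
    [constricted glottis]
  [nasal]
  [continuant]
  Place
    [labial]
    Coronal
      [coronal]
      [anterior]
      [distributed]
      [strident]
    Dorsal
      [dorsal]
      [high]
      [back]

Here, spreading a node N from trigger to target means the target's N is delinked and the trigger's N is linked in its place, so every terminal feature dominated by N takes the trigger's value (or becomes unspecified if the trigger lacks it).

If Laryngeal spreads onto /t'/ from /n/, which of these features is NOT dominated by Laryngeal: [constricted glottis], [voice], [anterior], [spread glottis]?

Under this geometry, Laryngeal contains [spread glottis], [voice], [constricted glottis].
Spreading Laryngeal replaces [voice], [constricted glottis], [spread glottis] with the trigger's values, since each sits inside the Laryngeal constituent.
But [anterior] is a dependent of Coronal, outside Laryngeal; it is therefore untouched by the spreading.

[anterior]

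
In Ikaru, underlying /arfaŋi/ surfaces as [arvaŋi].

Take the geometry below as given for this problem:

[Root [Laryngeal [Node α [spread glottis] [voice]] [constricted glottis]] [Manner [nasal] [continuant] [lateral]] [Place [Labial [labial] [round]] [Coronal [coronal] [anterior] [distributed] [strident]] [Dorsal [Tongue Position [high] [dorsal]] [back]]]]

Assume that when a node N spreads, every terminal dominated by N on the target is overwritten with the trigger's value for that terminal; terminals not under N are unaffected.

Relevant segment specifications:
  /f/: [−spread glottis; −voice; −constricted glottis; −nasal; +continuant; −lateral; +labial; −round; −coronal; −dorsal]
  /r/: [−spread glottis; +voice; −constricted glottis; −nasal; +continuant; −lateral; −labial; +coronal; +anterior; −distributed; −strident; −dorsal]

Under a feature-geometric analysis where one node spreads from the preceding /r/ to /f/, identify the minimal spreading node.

[voice]

Feature comparison: [voice] differs between /f/ and [v]; the remaining terminals match.
Since just one terminal is affected and it takes /r/'s value, spreading the terminal [voice] alone is sufficient and minimal.
Features on which the two segments disagree outside [voice], such as [labial], [coronal], are unchanged — nothing dominating them spread, and [voice] is the minimal sufficient constituent.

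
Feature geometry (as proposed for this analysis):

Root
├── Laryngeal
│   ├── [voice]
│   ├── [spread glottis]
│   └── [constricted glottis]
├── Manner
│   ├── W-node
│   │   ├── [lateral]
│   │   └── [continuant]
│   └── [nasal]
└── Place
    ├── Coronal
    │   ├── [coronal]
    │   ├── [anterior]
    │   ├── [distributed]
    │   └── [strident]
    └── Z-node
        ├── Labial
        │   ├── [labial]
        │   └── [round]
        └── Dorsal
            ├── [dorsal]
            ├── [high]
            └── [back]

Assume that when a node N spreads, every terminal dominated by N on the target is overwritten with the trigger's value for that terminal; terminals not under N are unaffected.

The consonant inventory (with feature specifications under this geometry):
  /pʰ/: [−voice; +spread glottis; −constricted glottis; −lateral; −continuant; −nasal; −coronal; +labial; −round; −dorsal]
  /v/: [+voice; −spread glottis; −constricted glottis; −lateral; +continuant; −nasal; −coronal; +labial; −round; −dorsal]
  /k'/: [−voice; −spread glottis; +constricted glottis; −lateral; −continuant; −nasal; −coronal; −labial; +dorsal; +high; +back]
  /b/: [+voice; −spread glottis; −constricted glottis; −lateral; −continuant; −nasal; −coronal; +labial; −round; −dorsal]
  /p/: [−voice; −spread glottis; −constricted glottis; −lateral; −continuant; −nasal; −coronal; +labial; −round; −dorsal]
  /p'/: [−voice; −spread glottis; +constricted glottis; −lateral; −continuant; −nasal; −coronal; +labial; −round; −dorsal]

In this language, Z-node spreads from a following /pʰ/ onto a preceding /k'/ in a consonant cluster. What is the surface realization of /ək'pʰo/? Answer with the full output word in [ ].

[əp'pʰo]

Z-node immediately or transitively dominates [labial], [round], [dorsal], [high], [back].
The target acquires /pʰ/'s values for everything under Z-node — [+labial], [−round], [−dorsal] — while keeping its own [voice], [spread glottis], [constricted glottis], ….
This feature bundle is that of [p'], so /ək'pʰo/ surfaces as [əp'pʰo].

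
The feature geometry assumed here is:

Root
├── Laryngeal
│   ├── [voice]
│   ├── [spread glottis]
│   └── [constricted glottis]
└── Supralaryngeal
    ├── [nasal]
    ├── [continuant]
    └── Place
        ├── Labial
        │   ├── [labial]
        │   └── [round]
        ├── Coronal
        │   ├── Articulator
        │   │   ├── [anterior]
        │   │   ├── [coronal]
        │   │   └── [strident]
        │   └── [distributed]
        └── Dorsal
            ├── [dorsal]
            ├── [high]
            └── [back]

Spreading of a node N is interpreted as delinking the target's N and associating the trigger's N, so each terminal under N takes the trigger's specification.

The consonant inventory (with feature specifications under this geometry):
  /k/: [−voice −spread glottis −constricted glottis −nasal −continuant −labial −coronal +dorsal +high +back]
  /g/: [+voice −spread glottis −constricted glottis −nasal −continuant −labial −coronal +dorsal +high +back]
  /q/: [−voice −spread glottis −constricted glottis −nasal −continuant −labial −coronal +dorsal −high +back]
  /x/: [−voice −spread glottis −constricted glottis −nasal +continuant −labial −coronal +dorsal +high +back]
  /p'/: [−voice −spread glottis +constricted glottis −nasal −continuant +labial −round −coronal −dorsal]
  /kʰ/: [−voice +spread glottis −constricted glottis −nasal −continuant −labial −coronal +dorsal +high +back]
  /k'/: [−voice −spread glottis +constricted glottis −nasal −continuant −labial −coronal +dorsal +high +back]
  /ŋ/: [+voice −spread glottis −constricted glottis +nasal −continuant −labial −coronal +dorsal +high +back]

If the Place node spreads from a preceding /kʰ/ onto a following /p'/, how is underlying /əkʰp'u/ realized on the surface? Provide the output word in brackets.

Place immediately or transitively dominates [labial], [round], [anterior], [coronal], [strident], [distributed], [dorsal], [high], [back].
After delinking /p'/'s Place and linking /kʰ/'s, the affected terminals become [−labial], [−coronal], [+dorsal], [+high], [+back]; [voice], [spread glottis], [constricted glottis], … (outside Place) are retained from /p'/.
The resulting bundle matches /k'/ in the inventory; substituting it for /p'/ gives [əkʰk'u].

[əkʰk'u]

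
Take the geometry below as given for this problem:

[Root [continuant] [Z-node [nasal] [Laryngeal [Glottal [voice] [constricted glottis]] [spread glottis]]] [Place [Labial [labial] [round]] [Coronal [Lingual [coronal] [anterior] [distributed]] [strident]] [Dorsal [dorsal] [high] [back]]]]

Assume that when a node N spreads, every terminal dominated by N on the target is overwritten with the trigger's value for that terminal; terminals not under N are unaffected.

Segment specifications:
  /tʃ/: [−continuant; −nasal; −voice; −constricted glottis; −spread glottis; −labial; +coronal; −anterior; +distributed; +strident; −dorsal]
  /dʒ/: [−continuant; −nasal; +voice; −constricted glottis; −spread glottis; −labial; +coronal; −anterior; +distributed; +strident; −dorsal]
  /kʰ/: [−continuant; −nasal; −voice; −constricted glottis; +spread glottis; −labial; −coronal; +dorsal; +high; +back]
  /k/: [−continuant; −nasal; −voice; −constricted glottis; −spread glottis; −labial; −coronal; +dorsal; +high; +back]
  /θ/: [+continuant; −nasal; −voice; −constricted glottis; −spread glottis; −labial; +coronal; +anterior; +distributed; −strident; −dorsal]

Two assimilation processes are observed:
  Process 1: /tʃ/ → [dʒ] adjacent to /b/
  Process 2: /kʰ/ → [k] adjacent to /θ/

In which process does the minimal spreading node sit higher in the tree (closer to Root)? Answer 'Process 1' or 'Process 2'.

Process 1: the feature that changes is [voice]; the minimal node is [voice] (depth 4).
In Process 2, [spread glottis] changes, so the minimal spreading node is [spread glottis] at depth 3.
[spread glottis] (depth 3) sits above [voice] (depth 4), making Process 2 the one with the higher spreading node.

Process 2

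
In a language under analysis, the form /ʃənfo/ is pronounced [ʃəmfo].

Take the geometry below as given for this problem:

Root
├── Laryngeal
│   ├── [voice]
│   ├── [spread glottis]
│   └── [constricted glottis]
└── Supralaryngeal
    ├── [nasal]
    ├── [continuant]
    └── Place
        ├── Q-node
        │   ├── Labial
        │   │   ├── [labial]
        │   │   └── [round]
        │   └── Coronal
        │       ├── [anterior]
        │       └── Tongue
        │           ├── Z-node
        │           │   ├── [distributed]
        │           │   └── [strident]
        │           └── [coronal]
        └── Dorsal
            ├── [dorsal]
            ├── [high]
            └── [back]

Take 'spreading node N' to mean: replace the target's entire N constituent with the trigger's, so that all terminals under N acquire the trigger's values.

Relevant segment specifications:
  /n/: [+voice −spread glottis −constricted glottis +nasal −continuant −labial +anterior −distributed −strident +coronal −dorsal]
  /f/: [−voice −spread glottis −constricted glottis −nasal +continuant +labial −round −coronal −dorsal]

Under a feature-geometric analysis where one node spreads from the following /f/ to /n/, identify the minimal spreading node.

The alternation /n/ → [m] changes [labial], [round], [coronal], [anterior], [distributed], [strident] and nothing else.
In this geometry the lowest node dominating all of them is Q-node: every daughter of Q-node dominates only a proper subset, so no lower node suffices.
If Q-node spreads, every terminal under it takes /f/'s value, producing [m] as observed.
[voice], [nasal] stay as in /n/ although /f/ differs there, so no node dominating them spread; among the remaining candidates Q-node is the lowest that derives the output.

Q-node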